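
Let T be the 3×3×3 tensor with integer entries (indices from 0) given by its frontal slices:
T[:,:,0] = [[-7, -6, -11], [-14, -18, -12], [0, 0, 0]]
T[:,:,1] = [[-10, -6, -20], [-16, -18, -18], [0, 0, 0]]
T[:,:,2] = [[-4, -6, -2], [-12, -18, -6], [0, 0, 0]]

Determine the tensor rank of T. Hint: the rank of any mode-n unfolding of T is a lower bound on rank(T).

Lower bound: the mode-2 unfolding of T (rows indexed by j, columns by (i,k) = (0,0), (0,1), (0,2), (1,0), (1,1), (1,2), (2,0), (2,1), (2,2)) is [[-7, -10, -4, -14, -16, -12, 0, 0, 0], [-6, -6, -6, -18, -18, -18, 0, 0, 0], [-11, -20, -2, -12, -18, -6, 0, 0, 0]].
There the 2×2 minor on rows j ∈ {0, 1}, columns (i,k) ∈ {(0,0), (0,1)} is det [[-7, -10], [-6, -6]] = -18 ≠ 0, so this unfolding has rank ≥ 2; CP rank is at least every unfolding rank, so rank(T) ≥ 2. (Flattening ranks never certify an upper bound on CP rank; for that we must actually write T with 2 rank-1 terms.)
Upper bound — finding two terms. Write S_k = T[:,:,k] for the frontal slices: S₀ = [[-7, -6, -11], [-14, -18, -12], [0, 0, 0]], S₁ = [[-10, -6, -20], [-16, -18, -18], [0, 0, 0]], S₂ = [[-4, -6, -2], [-12, -18, -6], [0, 0, 0]].
If T = a₁ ⊗ b₁ ⊗ c₁ + a₂ ⊗ b₂ ⊗ c₂ then each S_k = c₁[k]·a₁b₁ᵀ + c₂[k]·a₂b₂ᵀ. S₀ and S₁ are linearly independent, so a₁b₁ᵀ and a₂b₂ᵀ must span the same plane of matrices: they are the rank-1 matrices of the form x·S₀ + y·S₁.
The 2×2 minor of x·S₀ + y·S₁ on rows {0,1}, columns {0,1} is 42·x² + 126·xy + 84·y² = 42·(x + 2·y)(x + y), vanishing at (x:y) = (2:-1) and (1:-1).
M₁ = 2·S₀ − S₁ = [[-4, -6, -2], [-12, -18, -6], [0, 0, 0]] = (-2)·[1, 3, 0][2, 3, 1]ᵀ and M₂ = S₀ − S₁ = [[3, 0, 9], [2, 0, 6], [0, 0, 0]] = [3, 2, 0][1, 0, 3]ᵀ, so take a₁ = [1, 3, 0], b₁ = [2, 3, 1], a₂ = [3, 2, 0], b₂ = [1, 0, 3].
Each slice is an integer combination of E₁ = a₁b₁ᵀ and E₂ = a₂b₂ᵀ: S₀ = −2·E₁ − E₂, S₁ = −2·E₁ − 2·E₂, S₂ = −2·E₁; reading off coefficients, c₁ = [-2, -2, -2] and c₂ = [-1, -2, 0].
Hence T = [1, 3, 0] ⊗ [2, 3, 1] ⊗ [-2, -2, -2] + [3, 2, 0] ⊗ [1, 0, 3] ⊗ [-1, -2, 0], so rank(T) ≤ 2.
These bounds meet, so rank(T) = 2.

2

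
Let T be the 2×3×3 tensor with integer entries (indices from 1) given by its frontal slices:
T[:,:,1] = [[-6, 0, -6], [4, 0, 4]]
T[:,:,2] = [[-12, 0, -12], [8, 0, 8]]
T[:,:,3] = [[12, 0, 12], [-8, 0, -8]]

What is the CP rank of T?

1

Lower bound: T ≠ 0 (e.g. T[1,1,1] = -6), so rank(T) ≥ 1.
Upper bound: if T = a ⊗ b ⊗ c then every fibre of T is a multiple of the corresponding factor, so read the factors off the fibres through the nonzero entry T[1,1,1] = -6.
The mode-1 fibre T[:,1,1] = [-6, 4] gives a = [3, -2] (primitive direction); the mode-2 fibre T[1,:,1] = [-6, 0, -6] gives b = [1, 0, 1]; then c[k] = T[1,1,k] / (a[1]·b[1]) = [-6, -12, 12] / 3 = [-2, -4, 4].
Expanding [3, -2] ⊗ [1, 0, 1] ⊗ [-2, -4, 4] reproduces all 18 entries of T, so T = [3, -2] ⊗ [1, 0, 1] ⊗ [-2, -4, 4] and rank(T) ≤ 1.
These bounds meet, so rank(T) = 1.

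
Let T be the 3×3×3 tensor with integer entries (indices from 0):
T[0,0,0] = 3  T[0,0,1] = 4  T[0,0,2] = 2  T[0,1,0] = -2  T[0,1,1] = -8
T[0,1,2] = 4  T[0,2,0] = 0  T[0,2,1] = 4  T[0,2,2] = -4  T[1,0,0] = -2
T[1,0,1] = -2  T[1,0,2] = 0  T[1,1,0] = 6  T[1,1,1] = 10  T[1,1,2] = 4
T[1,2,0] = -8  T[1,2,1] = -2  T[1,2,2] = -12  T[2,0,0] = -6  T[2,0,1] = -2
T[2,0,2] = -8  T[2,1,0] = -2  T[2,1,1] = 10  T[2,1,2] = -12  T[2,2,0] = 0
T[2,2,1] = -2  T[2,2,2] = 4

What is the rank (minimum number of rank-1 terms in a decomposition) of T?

Lower bound: the mode-2 unfolding of T (rows indexed by j, columns by (i,k) = (0,0), (0,1), (0,2), (1,0), (1,1), (1,2), (2,0), (2,1), (2,2)) is [[3, 4, 2, -2, -2, 0, -6, -2, -8], [-2, -8, 4, 6, 10, 4, -2, 10, -12], [0, 4, -4, -8, -2, -12, 0, -2, 4]].
There the 3×3 minor on rows j ∈ {0, 1, 2}, columns (i,k) ∈ {(0,0), (0,1), (1,0)} is det [[3, 4, -2], [-2, -8, 6], [0, 4, -8]] = 72 ≠ 0, so this unfolding has rank ≥ 3; CP rank is at least every unfolding rank, so rank(T) ≥ 3. (This is only a lower bound: in general the CP rank may exceed every unfolding rank, so we still need to exhibit 3 rank-1 terms summing to T.)
Upper bound: T is a sum of 3 rank-1 terms, T = [0, 1, 1] ∘ [1, 1, 1] ∘ [-2, 2, -4] + [1, -1, -1] ∘ [1, -2, 1] ∘ [2, 4, 0] + [1, 2, -2] ∘ [1, 2, -2] ∘ [1, 0, 2] (one valid choice — decompositions are not unique — normalised so each a, b is primitive with positive first nonzero entry; check it by expanding all entries), so rank(T) ≤ 3.
These bounds meet, so rank(T) = 3.

3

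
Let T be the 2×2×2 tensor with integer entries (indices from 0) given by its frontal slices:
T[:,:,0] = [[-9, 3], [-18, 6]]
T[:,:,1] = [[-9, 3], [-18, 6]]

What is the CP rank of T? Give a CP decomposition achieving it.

rank(T) = 1

Lower bound: T ≠ 0 (e.g. T[0,0,0] = -9), so rank(T) ≥ 1.
Upper bound: if T = a (x) b (x) c then every fibre of T is a multiple of the corresponding factor, so read the factors off the fibres through the nonzero entry T[0,0,0] = -9.
The mode-1 fibre T[:,0,0] = [-9, -18] gives a = (1, 2) (primitive direction); the mode-2 fibre T[0,:,0] = [-9, 3] gives b = (3, -1); then c[k] = T[0,0,k] / (a[0]·b[0]) = [-9, -9] / 3 = (-3, -3).
Expanding (1, 2) (x) (3, -1) (x) (-3, -3) reproduces all 8 entries of T, so T = (1, 2) (x) (3, -1) (x) (-3, -3) and rank(T) ≤ 1.
These bounds meet, so rank(T) = 1.
Check entry T[1,1,0] = 6: (2)·(-1)·(-3) = 6.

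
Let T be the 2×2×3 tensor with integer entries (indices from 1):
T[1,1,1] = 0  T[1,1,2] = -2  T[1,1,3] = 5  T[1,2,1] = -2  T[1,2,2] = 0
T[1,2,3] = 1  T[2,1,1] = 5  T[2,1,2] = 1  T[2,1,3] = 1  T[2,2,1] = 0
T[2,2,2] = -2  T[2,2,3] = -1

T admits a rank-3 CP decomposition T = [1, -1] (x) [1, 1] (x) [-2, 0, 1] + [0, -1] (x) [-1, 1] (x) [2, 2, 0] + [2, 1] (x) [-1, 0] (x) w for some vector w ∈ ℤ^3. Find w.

w = [-1, 1, -2]

Subtract the known terms from T to get the rank-1 residual R = [2, 1] (x) [-1, 0] (x) w, so R[i,j,k] = a[i]·b[j]·w[k]. Pick indices with nonzero a[1]·b[1] = (2)·(-1) = -2. Only the fibre through (1,1,·) is needed: R[1,1,:] = T[1,1,:] − Σₗ aₗ[1]bₗ[1]cₗ = [0, -2, 5] − (1)·(1)·[-2, 0, 1] − (0)·(-1)·[2, 2, 0] = [2, -2, 4]. Then w[k] = R[1,1,k] / -2 for each k, giving w = [2, -2, 4] / -2 = [-1, 1, -2].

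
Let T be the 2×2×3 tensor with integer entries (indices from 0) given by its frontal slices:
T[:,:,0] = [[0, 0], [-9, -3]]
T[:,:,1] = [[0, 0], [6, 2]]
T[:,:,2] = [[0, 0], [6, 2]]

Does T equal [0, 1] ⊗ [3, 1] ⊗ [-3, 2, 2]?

Yes

Reconstruct entrywise from the claimed factors. For example, T[1,0,2] = 6 and Σₗ aₗ[1]bₗ[0]cₗ[2] = (1)·(3)·(2) = 6; checking all 12 entries, every one matches. The claim holds.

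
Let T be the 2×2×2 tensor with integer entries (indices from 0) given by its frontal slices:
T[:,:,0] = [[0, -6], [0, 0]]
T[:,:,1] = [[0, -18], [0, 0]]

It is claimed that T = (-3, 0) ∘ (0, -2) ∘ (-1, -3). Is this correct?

Reconstruct entrywise from the claimed factors. For example, T[0,1,1] = -18 and Σₗ aₗ[0]bₗ[1]cₗ[1] = (-3)·(-2)·(-3) = -18; checking all 8 entries, every one matches. The claim holds.

Yes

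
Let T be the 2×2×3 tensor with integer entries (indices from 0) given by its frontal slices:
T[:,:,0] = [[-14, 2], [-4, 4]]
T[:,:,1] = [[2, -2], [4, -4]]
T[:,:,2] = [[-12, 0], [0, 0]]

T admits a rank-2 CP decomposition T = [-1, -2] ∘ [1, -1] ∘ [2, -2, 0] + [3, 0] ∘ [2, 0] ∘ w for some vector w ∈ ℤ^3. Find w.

Subtract the known terms from T to get the rank-1 residual R = [3, 0] ∘ [2, 0] ∘ w, so R[i,j,k] = a[i]·b[j]·w[k]. Pick indices with nonzero a[0]·b[0] = (3)·(2) = 6. Only the fibre through (0,0,·) is needed: R[0,0,:] = T[0,0,:] − Σₗ aₗ[0]bₗ[0]cₗ = [-14, 2, -12] − (-1)·(1)·[2, -2, 0] = [-12, 0, -12]. Then w[k] = R[0,0,k] / 6 for each k, giving w = [-12, 0, -12] / 6 = [-2, 0, -2].

w = [-2, 0, -2]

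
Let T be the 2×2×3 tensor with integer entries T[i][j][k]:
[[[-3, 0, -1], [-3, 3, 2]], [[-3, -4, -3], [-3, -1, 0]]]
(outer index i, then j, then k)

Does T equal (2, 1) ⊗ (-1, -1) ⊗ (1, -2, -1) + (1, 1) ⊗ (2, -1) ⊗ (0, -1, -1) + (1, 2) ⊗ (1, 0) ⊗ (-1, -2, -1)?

Reconstruct entry (0,1,0) from the claimed factors: Σₗ aₗ[0]bₗ[1]cₗ[0] = (2)·(-1)·(1) + (1)·(-1)·(0) + (1)·(0)·(-1) = -2, but T[0,1,0] = -3. The claim is false.

No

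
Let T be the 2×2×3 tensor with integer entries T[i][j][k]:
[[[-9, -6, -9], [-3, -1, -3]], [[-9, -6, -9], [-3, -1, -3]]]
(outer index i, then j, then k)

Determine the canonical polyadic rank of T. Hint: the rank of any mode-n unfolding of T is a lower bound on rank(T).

Lower bound: the mode-2 unfolding of T (rows indexed by j, columns by (i,k) = (0,0), (0,1), (0,2), (1,0), (1,1), (1,2)) is [[-9, -6, -9, -9, -6, -9], [-3, -1, -3, -3, -1, -3]].
There the 2×2 minor on rows j ∈ {0, 1}, columns (i,k) ∈ {(0,0), (0,1)} is det [[-9, -6], [-3, -1]] = -9 ≠ 0, so this unfolding has rank ≥ 2; CP rank is at least every unfolding rank, so rank(T) ≥ 2. (This is only a lower bound: in general the CP rank may exceed every unfolding rank, so we still need to exhibit 2 rank-1 terms summing to T.)
Upper bound — finding two terms. Every mode-1 slice of T is a multiple of one matrix: T[i,:,:] = a[i]·M with a = [1, 1] and M = [[-9, -6, -9], [-3, -1, -3]] (rows indexed by j, columns by k). So it suffices to write M as a sum of two rank-1 matrices.
Splitting M by its rows (j = 0, 1), M = [1, 0][-9, -6, -9]ᵀ + [0, 1][-3, -1, -3]ᵀ.
Hence T = [1, 1] ⊗ [1, 0] ⊗ [-9, -6, -9] + [1, 1] ⊗ [0, 1] ⊗ [-3, -1, -3], so rank(T) ≤ 2.
These bounds meet, so rank(T) = 2.

2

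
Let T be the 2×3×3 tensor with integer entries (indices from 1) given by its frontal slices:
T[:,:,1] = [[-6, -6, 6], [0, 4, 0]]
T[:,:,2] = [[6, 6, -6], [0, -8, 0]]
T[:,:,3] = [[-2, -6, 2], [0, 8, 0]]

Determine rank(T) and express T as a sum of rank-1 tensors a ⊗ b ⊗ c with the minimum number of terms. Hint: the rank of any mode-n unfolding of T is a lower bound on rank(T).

Lower bound: the mode-3 unfolding of T (rows indexed by k, columns by (i,j) = (1,1), (1,2), (1,3), (2,1), (2,2), (2,3)) is [[-6, -6, 6, 0, 4, 0], [6, 6, -6, 0, -8, 0], [-2, -6, 2, 0, 8, 0]].
There the 3×3 minor on rows k ∈ {1, 2, 3}, columns (i,j) ∈ {(1,1), (1,2), (2,2)} is det [[-6, -6, 4], [6, 6, -8], [-2, -6, 8]] = 96 ≠ 0, so this unfolding has rank ≥ 3; CP rank is at least every unfolding rank, so rank(T) ≥ 3. (This is only a lower bound: in general the CP rank may exceed every unfolding rank, so we still need to exhibit 3 rank-1 terms summing to T.)
Upper bound: T is a sum of 3 rank-1 terms, T = [1, -2] ⊗ [0, 1, 0] ⊗ [-2, 4, -4] + [1, 0] ⊗ [1, 1, -1] ⊗ [-2, -2, -2] + [1, 0] ⊗ [2, 1, -2] ⊗ [-2, 4, 0] (written with every a and b primitive with positive leading entry and the scale carried by c; CP decompositions are not unique, and this one is verified by expanding entrywise), so rank(T) ≤ 3.
These bounds meet, so rank(T) = 3.

rank(T) = 3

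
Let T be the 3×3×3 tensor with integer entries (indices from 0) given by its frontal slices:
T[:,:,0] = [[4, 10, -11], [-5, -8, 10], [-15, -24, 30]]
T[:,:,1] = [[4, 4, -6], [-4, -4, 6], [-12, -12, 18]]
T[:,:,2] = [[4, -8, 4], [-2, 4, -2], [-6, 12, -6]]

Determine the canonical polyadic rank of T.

Lower bound: the mode-2 unfolding of T (rows indexed by j, columns by (i,k) = (0,0), (0,1), (0,2), (1,0), (1,1), (1,2), (2,0), (2,1), (2,2)) is [[4, 4, 4, -5, -4, -2, -15, -12, -6], [10, 4, -8, -8, -4, 4, -24, -12, 12], [-11, -6, 4, 10, 6, -2, 30, 18, -6]].
There the 2×2 minor on rows j ∈ {0, 1}, columns (i,k) ∈ {(0,0), (0,1)} is det [[4, 4], [10, 4]] = -24 ≠ 0, so this unfolding has rank ≥ 2; CP rank is at least every unfolding rank, so rank(T) ≥ 2. (This is only a lower bound: in general the CP rank may exceed every unfolding rank, so we still need to exhibit 2 rank-1 terms summing to T.)
Upper bound — finding two terms. Write S_k = T[:,:,k] for the frontal slices: S₀ = [[4, 10, -11], [-5, -8, 10], [-15, -24, 30]], S₁ = [[4, 4, -6], [-4, -4, 6], [-12, -12, 18]], S₂ = [[4, -8, 4], [-2, 4, -2], [-6, 12, -6]].
If T = a₁ ∘ b₁ ∘ c₁ + a₂ ∘ b₂ ∘ c₂ then each S_k = c₁[k]·a₁b₁ᵀ + c₂[k]·a₂b₂ᵀ. S₀ and S₁ are linearly independent, so a₁b₁ᵀ and a₂b₂ᵀ must span the same plane of matrices: they are the rank-1 matrices of the form x·S₀ + y·S₁.
The 2×2 minor of x·S₀ + y·S₁ on rows {0,1}, columns {0,1} is 18·x² + 12·xy = 6·(3·x + 2·y)(x), vanishing at (x:y) = (2:-3) and (0:1).
M₁ = 2·S₀ − 3·S₁ = [[-4, 8, -4], [2, -4, 2], [6, -12, 6]] = (-2)·[2, -1, -3][1, -2, 1]ᵀ and M₂ = S₁ = [[4, 4, -6], [-4, -4, 6], [-12, -12, 18]] = 2·[1, -1, -3][2, 2, -3]ᵀ, so take a₁ = [2, -1, -3], b₁ = [1, -2, 1], a₂ = [1, -1, -3], b₂ = [2, 2, -3].
Each slice is an integer combination of E₁ = a₁b₁ᵀ and E₂ = a₂b₂ᵀ: S₀ = −E₁ + 3·E₂, S₁ = 2·E₂, S₂ = 2·E₁; reading off coefficients, c₁ = [-1, 0, 2] and c₂ = [3, 2, 0].
Hence T = [2, -1, -3] ∘ [1, -2, 1] ∘ [-1, 0, 2] + [1, -1, -3] ∘ [2, 2, -3] ∘ [3, 2, 0], so rank(T) ≤ 2.
These bounds meet, so rank(T) = 2.
Check entry T[1,2,1] = 6: (-1)·(1)·(0) + (-1)·(-3)·(2) = 6.

2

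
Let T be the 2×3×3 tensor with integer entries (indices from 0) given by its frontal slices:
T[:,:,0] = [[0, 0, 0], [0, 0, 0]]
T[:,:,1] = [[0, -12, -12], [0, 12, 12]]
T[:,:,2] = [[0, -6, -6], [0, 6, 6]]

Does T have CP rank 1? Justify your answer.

If T = a ∘ b ∘ c then every fibre of T is a multiple of the corresponding factor, so read the factors off the fibres through the nonzero entry T[0,1,1] = -12.
The mode-1 fibre T[:,1,1] = [-12, 12] gives a = [1, -1] (primitive direction); the mode-2 fibre T[0,:,1] = [0, -12, -12] gives b = [0, 1, 1]; then c[k] = T[0,1,k] / (a[0]·b[1]) = [0, -12, -6] / 1 = [0, -12, -6].
Expanding [1, -1] ∘ [0, 1, 1] ∘ [0, -12, -6] reproduces all 18 entries of T, so T = [1, -1] ∘ [0, 1, 1] ∘ [0, -12, -6] and rank(T) ≤ 1.
Equivalently every frontal slice T[:,:,k] is c[k] times the rank-1 matrix [1, -1] ∘ [0, 1, 1]. So T has rank 1 (it is nonzero).

Yes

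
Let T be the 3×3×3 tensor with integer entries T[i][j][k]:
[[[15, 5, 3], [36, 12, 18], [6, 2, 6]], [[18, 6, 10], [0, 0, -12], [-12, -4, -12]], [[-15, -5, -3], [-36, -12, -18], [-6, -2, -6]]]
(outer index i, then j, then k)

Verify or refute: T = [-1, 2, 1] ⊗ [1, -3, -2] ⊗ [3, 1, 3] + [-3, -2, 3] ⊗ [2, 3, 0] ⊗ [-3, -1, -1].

Reconstruct entrywise from the claimed factors. For example, T[0,0,0] = 15 and Σₗ aₗ[0]bₗ[0]cₗ[0] = (-1)·(1)·(3) + (-3)·(2)·(-3) = 15; checking all 27 entries, every one matches. The claim holds.

Yes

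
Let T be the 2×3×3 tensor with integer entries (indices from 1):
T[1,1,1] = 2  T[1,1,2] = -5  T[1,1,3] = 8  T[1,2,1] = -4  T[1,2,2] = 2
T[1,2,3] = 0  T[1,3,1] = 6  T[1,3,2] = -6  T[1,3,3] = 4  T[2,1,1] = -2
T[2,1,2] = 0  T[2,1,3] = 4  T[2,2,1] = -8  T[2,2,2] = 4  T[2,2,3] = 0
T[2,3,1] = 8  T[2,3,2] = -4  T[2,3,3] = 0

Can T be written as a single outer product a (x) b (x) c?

The mode-2 unfolding of T (rows indexed by j, columns by (i,k) = (1,1), (1,2), (1,3), (2,1), (2,2), (2,3)) is [[2, -5, 8, -2, 0, 4], [-4, 2, 0, -8, 4, 0], [6, -6, 4, 8, -4, 0]].
There the 3×3 minor on rows j ∈ {1, 2, 3}, columns (i,k) ∈ {(1,1), (1,2), (1,3)} is det [[2, -5, 8], [-4, 2, 0], [6, -6, 4]] = 32 ≠ 0, so this unfolding has rank ≥ 3; CP rank is at least every unfolding rank, so rank(T) ≥ 3.
In particular rank(T) ≥ 3 > 1, so T is not rank-1.

No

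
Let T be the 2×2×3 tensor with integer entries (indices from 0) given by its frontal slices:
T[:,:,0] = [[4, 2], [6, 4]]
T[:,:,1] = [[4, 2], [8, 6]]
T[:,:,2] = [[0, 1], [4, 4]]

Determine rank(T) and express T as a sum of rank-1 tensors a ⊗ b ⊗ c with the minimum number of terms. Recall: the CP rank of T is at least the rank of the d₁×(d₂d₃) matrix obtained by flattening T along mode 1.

Lower bound: in the mode-3 unfolding of T (rows indexed by k, columns by (i,j)) the 3×3 minor on rows k ∈ {0, 1, 2}, columns (i,j) ∈ {(0,0), (0,1), (1,0)} is det [[4, 2, 6], [4, 2, 8], [0, 1, 4]] = -8 ≠ 0, so that unfolding has rank ≥ 3 and hence rank(T) ≥ 3 (CP rank is at least every unfolding rank, though it can be larger).
Upper bound: T is a sum of 3 rank-1 terms, T = [0, 1] ⊗ [1, 1] ⊗ [2, 4, 4] + [1, 0] ⊗ [0, 1] ⊗ [0, 0, 1] + [1, 1] ⊗ [2, 1] ⊗ [2, 2, 0] (written with every a and b primitive with positive leading entry and the scale carried by c; CP decompositions are not unique, and this one is verified by expanding entrywise), so rank(T) ≤ 3.
These bounds meet, so rank(T) = 3.

rank(T) = 3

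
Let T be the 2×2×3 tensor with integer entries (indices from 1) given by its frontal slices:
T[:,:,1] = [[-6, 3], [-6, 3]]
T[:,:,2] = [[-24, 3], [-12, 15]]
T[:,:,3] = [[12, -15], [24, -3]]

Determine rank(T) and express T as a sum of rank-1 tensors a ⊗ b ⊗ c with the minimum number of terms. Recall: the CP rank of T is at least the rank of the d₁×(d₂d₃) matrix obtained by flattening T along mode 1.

rank(T) = 2

Lower bound: the mode-1 unfolding of T (rows indexed by i, columns by (j,k) = (1,1), (1,2), (1,3), (2,1), (2,2), (2,3)) is [[-6, -24, 12, 3, 3, -15], [-6, -12, 24, 3, 15, -3]].
There the 2×2 minor on rows i ∈ {1, 2}, columns (j,k) ∈ {(1,1), (1,2)} is det [[-6, -24], [-6, -12]] = -72 ≠ 0, so this unfolding has rank ≥ 2; CP rank is at least every unfolding rank, so rank(T) ≥ 2. (Unfolding ranks only ever bound the CP rank from below — rank(T) can be strictly larger than all of them — so the matching upper bound has to come from an explicit 2-term decomposition.)
Upper bound — finding two terms. Write S_k = T[:,:,k] for the frontal slices: S₁ = [[-6, 3], [-6, 3]], S₂ = [[-24, 3], [-12, 15]], S₃ = [[12, -15], [24, -3]].
If T = a₁ ⊗ b₁ ⊗ c₁ + a₂ ⊗ b₂ ⊗ c₂ then each S_k = c₁[k]·a₁b₁ᵀ + c₂[k]·a₂b₂ᵀ. S₁ and S₂ are linearly independent, so a₁b₁ᵀ and a₂b₂ᵀ must span the same plane of matrices: they are the rank-1 matrices of the form x·S₁ + y·S₂.
det(x·S₁ + y·S₂) is −108·xy − 324·y² = (-108)·(x + 3·y)(y), vanishing at (x:y) = (3:-1) and (1:0).
M₁ = 3·S₁ − S₂ = [[6, 6], [-6, -6]] = 6·(1, -1)(1, 1)ᵀ and M₂ = S₁ = [[-6, 3], [-6, 3]] = (-3)·(1, 1)(2, -1)ᵀ, so take a₁ = (1, -1), b₁ = (1, 1), a₂ = (1, 1), b₂ = (2, -1).
Each slice is an integer combination of E₁ = a₁b₁ᵀ and E₂ = a₂b₂ᵀ: S₁ = −3·E₂, S₂ = −6·E₁ − 9·E₂, S₃ = −6·E₁ + 9·E₂; reading off coefficients, c₁ = (0, -6, -6) and c₂ = (-3, -9, 9).
Hence T = (1, -1) ⊗ (1, 1) ⊗ (0, -6, -6) + (1, 1) ⊗ (2, -1) ⊗ (-3, -9, 9), so rank(T) ≤ 2.
These bounds meet, so rank(T) = 2.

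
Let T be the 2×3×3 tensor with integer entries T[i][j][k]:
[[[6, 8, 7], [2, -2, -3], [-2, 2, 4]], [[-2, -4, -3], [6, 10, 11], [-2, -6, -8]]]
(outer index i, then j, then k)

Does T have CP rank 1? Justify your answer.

The mode-3 unfolding of T (rows indexed by k, columns by (i,j) = (0,0), (0,1), (0,2), (1,0), (1,1), (1,2)) is [[6, 2, -2, -2, 6, -2], [8, -2, 2, -4, 10, -6], [7, -3, 4, -3, 11, -8]].
There the 3×3 minor on rows k ∈ {0, 1, 2}, columns (i,j) ∈ {(0,0), (0,1), (0,2)} is det [[6, 2, -2], [8, -2, 2], [7, -3, 4]] = -28 ≠ 0, so this unfolding has rank ≥ 3; CP rank is at least every unfolding rank, so rank(T) ≥ 3.
In particular rank(T) ≥ 3 > 1, so T is not rank-1.

No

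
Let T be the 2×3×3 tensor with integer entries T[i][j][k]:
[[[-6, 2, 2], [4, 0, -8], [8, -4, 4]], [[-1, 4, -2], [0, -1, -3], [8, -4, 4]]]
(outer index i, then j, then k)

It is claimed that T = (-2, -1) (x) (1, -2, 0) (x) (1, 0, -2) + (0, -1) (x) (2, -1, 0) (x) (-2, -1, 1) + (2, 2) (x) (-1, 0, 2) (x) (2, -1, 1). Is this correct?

Yes

Reconstruct entrywise from the claimed factors. For example, T[1,1,1] = -1 and Σₗ aₗ[1]bₗ[1]cₗ[1] = (-1)·(-2)·(0) + (-1)·(-1)·(-1) + (2)·(0)·(-1) = -1; checking all 18 entries, every one matches. The claim holds.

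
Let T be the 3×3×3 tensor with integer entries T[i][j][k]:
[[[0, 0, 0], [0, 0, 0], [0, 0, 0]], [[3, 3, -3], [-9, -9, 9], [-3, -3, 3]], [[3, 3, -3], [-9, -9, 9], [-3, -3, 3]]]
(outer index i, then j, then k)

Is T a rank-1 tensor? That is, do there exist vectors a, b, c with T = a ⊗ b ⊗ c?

Yes

If T = a ⊗ b ⊗ c then every fibre of T is a multiple of the corresponding factor, so read the factors off the fibres through the nonzero entry T[1,0,0] = 3.
The mode-1 fibre T[:,0,0] = [0, 3, 3] gives a = [0, 1, 1] (primitive direction); the mode-2 fibre T[1,:,0] = [3, -9, -3] gives b = [1, -3, -1]; then c[k] = T[1,0,k] / (a[1]·b[0]) = [3, 3, -3] / 1 = [3, 3, -3].
Expanding [0, 1, 1] ⊗ [1, -3, -1] ⊗ [3, 3, -3] reproduces all 27 entries of T, so T = [0, 1, 1] ⊗ [1, -3, -1] ⊗ [3, 3, -3] and rank(T) ≤ 1.
Equivalently every frontal slice T[:,:,k] is c[k] times the rank-1 matrix [0, 1, 1] ⊗ [1, -3, -1]. So T has rank 1 (it is nonzero).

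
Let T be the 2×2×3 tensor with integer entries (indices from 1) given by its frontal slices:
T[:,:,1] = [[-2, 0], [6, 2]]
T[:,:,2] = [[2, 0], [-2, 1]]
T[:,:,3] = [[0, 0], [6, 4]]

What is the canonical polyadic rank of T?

Lower bound: the mode-3 unfolding of T (rows indexed by k, columns by (i,j) = (1,1), (1,2), (2,1), (2,2)) is [[-2, 0, 6, 2], [2, 0, -2, 1], [0, 0, 6, 4]].
There the 3×3 minor on rows k ∈ {1, 2, 3}, columns (i,j) ∈ {(1,1), (2,1), (2,2)} is det [[-2, 6, 2], [2, -2, 1], [0, 6, 4]] = 4 ≠ 0, so this unfolding has rank ≥ 3; CP rank is at least every unfolding rank, so rank(T) ≥ 3. (Unfolding ranks only ever bound the CP rank from below — rank(T) can be strictly larger than all of them — so the matching upper bound has to come from an explicit 3-term decomposition.)
Upper bound: T is a sum of 3 rank-1 terms, T = [0, 1] ⊗ [1, 1] ⊗ [2, 0, 2] + [0, 1] ⊗ [2, 1] ⊗ [0, 1, 2] + [1, -2] ⊗ [1, 0] ⊗ [-2, 2, 0] (written with every a and b primitive with positive leading entry and the scale carried by c; CP decompositions are not unique, and this one is verified by expanding entrywise), so rank(T) ≤ 3.
These bounds meet, so rank(T) = 3.
Check entry T[1,1,3] = 0: (0)·(1)·(2) + (0)·(2)·(2) + (1)·(1)·(0) = 0.

3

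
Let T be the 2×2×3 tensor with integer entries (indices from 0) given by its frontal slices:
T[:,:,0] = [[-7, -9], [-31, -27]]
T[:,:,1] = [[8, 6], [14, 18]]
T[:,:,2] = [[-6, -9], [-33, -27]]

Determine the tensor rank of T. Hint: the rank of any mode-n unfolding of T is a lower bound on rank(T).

Lower bound: the mode-1 unfolding of T (rows indexed by i, columns by (j,k) = (0,0), (0,1), (0,2), (1,0), (1,1), (1,2)) is [[-7, 8, -6, -9, 6, -9], [-31, 14, -33, -27, 18, -27]].
There the 2×2 minor on rows i ∈ {0, 1}, columns (j,k) ∈ {(0,0), (0,1)} is det [[-7, 8], [-31, 14]] = 150 ≠ 0, so this unfolding has rank ≥ 2; CP rank is at least every unfolding rank, so rank(T) ≥ 2. (This is only a lower bound: in general the CP rank may exceed every unfolding rank, so we still need to exhibit 2 rank-1 terms summing to T.)
Upper bound — finding two terms. Write S_k = T[:,:,k] for the frontal slices: S₀ = [[-7, -9], [-31, -27]], S₁ = [[8, 6], [14, 18]], S₂ = [[-6, -9], [-33, -27]].
If T = a₁ ⊗ b₁ ⊗ c₁ + a₂ ⊗ b₂ ⊗ c₂ then each S_k = c₁[k]·a₁b₁ᵀ + c₂[k]·a₂b₂ᵀ. S₀ and S₁ are linearly independent, so a₁b₁ᵀ and a₂b₂ᵀ must span the same plane of matrices: they are the rank-1 matrices of the form x·S₀ + y·S₁.
det(x·S₀ + y·S₁) is −90·x² − 30·xy + 60·y² = (-30)·(3·x − 2·y)(x + y), vanishing at (x:y) = (2:3) and (1:-1).
M₁ = 2·S₀ + 3·S₁ = [[10, 0], [-20, 0]] = 10·[1, -2][1, 0]ᵀ and M₂ = S₀ − S₁ = [[-15, -15], [-45, -45]] = (-15)·[1, 3][1, 1]ᵀ, so take a₁ = [1, -2], b₁ = [1, 0], a₂ = [1, 3], b₂ = [1, 1].
Each slice is an integer combination of E₁ = a₁b₁ᵀ and E₂ = a₂b₂ᵀ: S₀ = 2·E₁ − 9·E₂, S₁ = 2·E₁ + 6·E₂, S₂ = 3·E₁ − 9·E₂; reading off coefficients, c₁ = [2, 2, 3] and c₂ = [-9, 6, -9].
Hence T = [1, -2] ⊗ [1, 0] ⊗ [2, 2, 3] + [1, 3] ⊗ [1, 1] ⊗ [-9, 6, -9], so rank(T) ≤ 2.
These bounds meet, so rank(T) = 2.

2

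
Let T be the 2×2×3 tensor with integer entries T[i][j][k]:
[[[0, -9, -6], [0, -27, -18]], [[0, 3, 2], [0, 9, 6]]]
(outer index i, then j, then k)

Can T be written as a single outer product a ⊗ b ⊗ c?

Yes

The mode-1 fibre T[:,0,1] = [-9, 3] gives a = [3, -1] (primitive direction); the mode-2 fibre T[0,:,1] = [-9, -27] gives b = [1, 3]; then c[k] = T[0,0,k] / (a[0]·b[0]) = [0, -9, -6] / 3 = [0, -3, -2].
Expanding [3, -1] ⊗ [1, 3] ⊗ [0, -3, -2] reproduces all 12 entries of T, so T = [3, -1] ⊗ [1, 3] ⊗ [0, -3, -2] and rank(T) ≤ 1.
Equivalently every frontal slice T[:,:,k] is c[k] times the rank-1 matrix [3, -1] ⊗ [1, 3]. So T has rank 1 (it is nonzero).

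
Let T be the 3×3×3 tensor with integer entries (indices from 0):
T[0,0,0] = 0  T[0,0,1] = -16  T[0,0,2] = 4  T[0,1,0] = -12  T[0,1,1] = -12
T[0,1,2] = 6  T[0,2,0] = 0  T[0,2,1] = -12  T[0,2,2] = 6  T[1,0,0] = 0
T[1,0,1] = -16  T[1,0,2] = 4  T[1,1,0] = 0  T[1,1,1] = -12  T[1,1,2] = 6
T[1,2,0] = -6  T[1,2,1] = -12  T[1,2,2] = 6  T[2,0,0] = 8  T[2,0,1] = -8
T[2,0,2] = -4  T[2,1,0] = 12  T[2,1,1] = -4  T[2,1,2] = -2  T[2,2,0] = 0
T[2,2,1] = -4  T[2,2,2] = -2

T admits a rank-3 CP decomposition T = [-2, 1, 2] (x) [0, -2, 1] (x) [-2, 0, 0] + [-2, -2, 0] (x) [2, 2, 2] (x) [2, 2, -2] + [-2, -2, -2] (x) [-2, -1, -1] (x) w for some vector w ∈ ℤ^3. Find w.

w = [2, -2, -1]

Subtract the known terms from T to get the rank-1 residual R = [-2, -2, -2] (x) [-2, -1, -1] (x) w, so R[i,j,k] = a[i]·b[j]·w[k]. Pick indices with nonzero a[0]·b[0] = (-2)·(-2) = 4. Only the fibre through (0,0,·) is needed: R[0,0,:] = T[0,0,:] − Σₗ aₗ[0]bₗ[0]cₗ = [0, -16, 4] − (-2)·(0)·[-2, 0, 0] − (-2)·(2)·[2, 2, -2] = [8, -8, -4]. Then w[k] = R[0,0,k] / 4 for each k, giving w = [8, -8, -4] / 4 = [2, -2, -1].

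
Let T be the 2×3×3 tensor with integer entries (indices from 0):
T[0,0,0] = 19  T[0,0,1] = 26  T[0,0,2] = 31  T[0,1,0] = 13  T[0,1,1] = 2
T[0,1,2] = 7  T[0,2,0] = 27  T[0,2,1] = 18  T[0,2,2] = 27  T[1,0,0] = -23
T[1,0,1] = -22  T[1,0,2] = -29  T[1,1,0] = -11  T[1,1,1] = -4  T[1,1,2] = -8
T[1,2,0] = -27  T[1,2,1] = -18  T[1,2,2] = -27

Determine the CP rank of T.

2

Lower bound: the mode-2 unfolding of T (rows indexed by j, columns by (i,k) = (0,0), (0,1), (0,2), (1,0), (1,1), (1,2)) is [[19, 26, 31, -23, -22, -29], [13, 2, 7, -11, -4, -8], [27, 18, 27, -27, -18, -27]].
There the 2×2 minor on rows j ∈ {0, 1}, columns (i,k) ∈ {(0,0), (0,1)} is det [[19, 26], [13, 2]] = -300 ≠ 0, so this unfolding has rank ≥ 2; CP rank is at least every unfolding rank, so rank(T) ≥ 2. (Unfolding ranks only ever bound the CP rank from below — rank(T) can be strictly larger than all of them — so the matching upper bound has to come from an explicit 2-term decomposition.)
Upper bound — finding two terms. Write S_k = T[:,:,k] for the frontal slices: S₀ = [[19, 13, 27], [-23, -11, -27]], S₁ = [[26, 2, 18], [-22, -4, -18]], S₂ = [[31, 7, 27], [-29, -8, -27]].
If T = a₁ (x) b₁ (x) c₁ + a₂ (x) b₂ (x) c₂ then each S_k = c₁[k]·a₁b₁ᵀ + c₂[k]·a₂b₂ᵀ. S₀ and S₁ are linearly independent, so a₁b₁ᵀ and a₂b₂ᵀ must span the same plane of matrices: they are the rank-1 matrices of the form x·S₀ + y·S₁.
The 2×2 minor of x·S₀ + y·S₁ on rows {0,1}, columns {0,1} is 90·x² − 30·xy − 60·y² = 30·(3·x + 2·y)(x − y), vanishing at (x:y) = (2:-3) and (1:1).
M₁ = 2·S₀ − 3·S₁ = [[-40, 20, 0], [20, -10, 0]] = (-10)·[2, -1][2, -1, 0]ᵀ and M₂ = S₀ + S₁ = [[45, 15, 45], [-45, -15, -45]] = 15·[1, -1][3, 1, 3]ᵀ, so take a₁ = [2, -1], b₁ = [2, -1, 0], a₂ = [1, -1], b₂ = [3, 1, 3].
Each slice is an integer combination of E₁ = a₁b₁ᵀ and E₂ = a₂b₂ᵀ: S₀ = −2·E₁ + 9·E₂, S₁ = 2·E₁ + 6·E₂, S₂ = E₁ + 9·E₂; reading off coefficients, c₁ = [-2, 2, 1] and c₂ = [9, 6, 9].
Hence T = [2, -1] (x) [2, -1, 0] (x) [-2, 2, 1] + [1, -1] (x) [3, 1, 3] (x) [9, 6, 9], so rank(T) ≤ 2.
These bounds meet, so rank(T) = 2.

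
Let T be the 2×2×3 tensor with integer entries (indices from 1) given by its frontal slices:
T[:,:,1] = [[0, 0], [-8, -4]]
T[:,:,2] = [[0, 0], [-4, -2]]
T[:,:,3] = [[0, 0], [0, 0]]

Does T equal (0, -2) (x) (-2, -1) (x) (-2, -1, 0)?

Reconstruct entrywise from the claimed factors. For example, T[1,2,2] = 0 and Σₗ aₗ[1]bₗ[2]cₗ[2] = (0)·(-1)·(-1) = 0; checking all 12 entries, every one matches. The claim holds.

Yes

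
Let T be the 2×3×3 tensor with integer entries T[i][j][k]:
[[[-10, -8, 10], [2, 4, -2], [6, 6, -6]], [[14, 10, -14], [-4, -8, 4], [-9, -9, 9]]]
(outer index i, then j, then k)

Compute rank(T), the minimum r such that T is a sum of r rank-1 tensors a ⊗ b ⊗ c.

2

Lower bound: the mode-2 unfolding of T (rows indexed by j, columns by (i,k) = (0,0), (0,1), (0,2), (1,0), (1,1), (1,2)) is [[-10, -8, 10, 14, 10, -14], [2, 4, -2, -4, -8, 4], [6, 6, -6, -9, -9, 9]].
There the 2×2 minor on rows j ∈ {0, 1}, columns (i,k) ∈ {(0,0), (0,1)} is det [[-10, -8], [2, 4]] = -24 ≠ 0, so this unfolding has rank ≥ 2; CP rank is at least every unfolding rank, so rank(T) ≥ 2. (This is only a lower bound: in general the CP rank may exceed every unfolding rank, so we still need to exhibit 2 rank-1 terms summing to T.)
Upper bound — finding two terms. Write S_k = T[:,:,k] for the frontal slices: S₀ = [[-10, 2, 6], [14, -4, -9]], S₁ = [[-8, 4, 6], [10, -8, -9]], S₂ = [[10, -2, -6], [-14, 4, 9]].
If T = a₁ ⊗ b₁ ⊗ c₁ + a₂ ⊗ b₂ ⊗ c₂ then each S_k = c₁[k]·a₁b₁ᵀ + c₂[k]·a₂b₂ᵀ. S₀ and S₁ are linearly independent, so a₁b₁ᵀ and a₂b₂ᵀ must span the same plane of matrices: they are the rank-1 matrices of the form x·S₀ + y·S₁.
The 2×2 minor of x·S₀ + y·S₁ on rows {0,1}, columns {0,1} is 12·x² + 36·xy + 24·y² = 12·(x + 2·y)(x + y), vanishing at (x:y) = (2:-1) and (1:-1).
M₁ = 2·S₀ − S₁ = [[-12, 0, 6], [18, 0, -9]] = (-3)·[2, -3][2, 0, -1]ᵀ and M₂ = S₀ − S₁ = [[-2, -2, 0], [4, 4, 0]] = (-2)·[1, -2][1, 1, 0]ᵀ, so take a₁ = [2, -3], b₁ = [2, 0, -1], a₂ = [1, -2], b₂ = [1, 1, 0].
Each slice is an integer combination of E₁ = a₁b₁ᵀ and E₂ = a₂b₂ᵀ: S₀ = −3·E₁ + 2·E₂, S₁ = −3·E₁ + 4·E₂, S₂ = 3·E₁ − 2·E₂; reading off coefficients, c₁ = [-3, -3, 3] and c₂ = [2, 4, -2].
Hence T = [2, -3] ⊗ [2, 0, -1] ⊗ [-3, -3, 3] + [1, -2] ⊗ [1, 1, 0] ⊗ [2, 4, -2], so rank(T) ≤ 2.
These bounds meet, so rank(T) = 2.
Check entry T[1,0,2] = -14: (-3)·(2)·(3) + (-2)·(1)·(-2) = -14.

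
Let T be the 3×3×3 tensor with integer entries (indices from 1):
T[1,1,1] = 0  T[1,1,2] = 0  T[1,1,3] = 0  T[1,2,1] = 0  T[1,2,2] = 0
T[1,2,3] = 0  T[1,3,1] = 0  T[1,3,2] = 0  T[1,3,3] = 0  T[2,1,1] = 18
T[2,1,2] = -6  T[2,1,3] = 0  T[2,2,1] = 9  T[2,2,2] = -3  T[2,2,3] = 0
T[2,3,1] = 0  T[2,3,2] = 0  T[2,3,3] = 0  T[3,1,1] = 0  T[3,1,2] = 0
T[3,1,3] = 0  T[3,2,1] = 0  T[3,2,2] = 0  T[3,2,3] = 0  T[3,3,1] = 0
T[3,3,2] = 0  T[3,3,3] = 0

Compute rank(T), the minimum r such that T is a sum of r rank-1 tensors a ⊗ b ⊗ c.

Lower bound: T ≠ 0 (e.g. T[2,1,1] = 18), so rank(T) ≥ 1.
Upper bound: if T = a ⊗ b ⊗ c then every fibre of T is a multiple of the corresponding factor, so read the factors off the fibres through the nonzero entry T[2,1,1] = 18.
The mode-1 fibre T[:,1,1] = [0, 18, 0] gives a = (0, 1, 0) (primitive direction); the mode-2 fibre T[2,:,1] = [18, 9, 0] gives b = (2, 1, 0); then c[k] = T[2,1,k] / (a[2]·b[1]) = [18, -6, 0] / 2 = (9, -3, 0).
Expanding (0, 1, 0) ⊗ (2, 1, 0) ⊗ (9, -3, 0) reproduces all 27 entries of T, so T = (0, 1, 0) ⊗ (2, 1, 0) ⊗ (9, -3, 0) and rank(T) ≤ 1.
These bounds meet, so rank(T) = 1.
Check entry T[1,3,3] = 0: (0)·(0)·(0) = 0.

1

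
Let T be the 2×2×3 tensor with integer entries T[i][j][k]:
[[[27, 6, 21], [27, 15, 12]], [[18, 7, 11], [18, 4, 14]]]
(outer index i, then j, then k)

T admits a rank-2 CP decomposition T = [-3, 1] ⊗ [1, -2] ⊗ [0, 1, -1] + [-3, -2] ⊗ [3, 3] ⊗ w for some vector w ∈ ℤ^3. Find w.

w = [-3, -1, -2]

Subtract the known terms from T to get the rank-1 residual R = [-3, -2] ⊗ [3, 3] ⊗ w, so R[i,j,k] = a[i]·b[j]·w[k]. Pick indices with nonzero a[0]·b[0] = (-3)·(3) = -9. Only the fibre through (0,0,·) is needed: R[0,0,:] = T[0,0,:] − Σₗ aₗ[0]bₗ[0]cₗ = [27, 6, 21] − (-3)·(1)·[0, 1, -1] = [27, 9, 18]. Then w[k] = R[0,0,k] / -9 for each k, giving w = [27, 9, 18] / -9 = [-3, -1, -2].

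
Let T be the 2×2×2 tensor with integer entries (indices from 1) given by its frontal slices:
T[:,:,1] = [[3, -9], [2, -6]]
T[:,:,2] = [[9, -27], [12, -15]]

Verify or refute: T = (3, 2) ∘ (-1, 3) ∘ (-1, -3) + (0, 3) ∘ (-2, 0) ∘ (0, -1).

No

Reconstruct entry (2,2,2) from the claimed factors: Σₗ aₗ[2]bₗ[2]cₗ[2] = (2)·(3)·(-3) + (3)·(0)·(-1) = -18, but T[2,2,2] = -15. The claim is false.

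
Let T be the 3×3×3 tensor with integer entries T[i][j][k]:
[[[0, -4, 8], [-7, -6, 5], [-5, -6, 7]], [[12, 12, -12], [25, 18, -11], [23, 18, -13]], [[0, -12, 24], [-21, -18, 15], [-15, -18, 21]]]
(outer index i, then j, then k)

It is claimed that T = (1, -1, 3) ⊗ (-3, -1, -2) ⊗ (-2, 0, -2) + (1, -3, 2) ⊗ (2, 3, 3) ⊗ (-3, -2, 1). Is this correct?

No

Reconstruct entry (2,0,0) from the claimed factors: Σₗ aₗ[2]bₗ[0]cₗ[0] = (3)·(-3)·(-2) + (2)·(2)·(-3) = 6, but T[2,0,0] = 0. The claim is false.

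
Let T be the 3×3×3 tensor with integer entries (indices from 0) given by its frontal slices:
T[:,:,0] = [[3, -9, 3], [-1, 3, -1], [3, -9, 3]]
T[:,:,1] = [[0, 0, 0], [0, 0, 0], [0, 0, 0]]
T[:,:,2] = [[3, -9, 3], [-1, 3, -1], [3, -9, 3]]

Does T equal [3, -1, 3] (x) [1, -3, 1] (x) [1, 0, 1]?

Yes

Reconstruct entrywise from the claimed factors. For example, T[0,1,1] = 0 and Σₗ aₗ[0]bₗ[1]cₗ[1] = (3)·(-3)·(0) = 0; checking all 27 entries, every one matches. The claim holds.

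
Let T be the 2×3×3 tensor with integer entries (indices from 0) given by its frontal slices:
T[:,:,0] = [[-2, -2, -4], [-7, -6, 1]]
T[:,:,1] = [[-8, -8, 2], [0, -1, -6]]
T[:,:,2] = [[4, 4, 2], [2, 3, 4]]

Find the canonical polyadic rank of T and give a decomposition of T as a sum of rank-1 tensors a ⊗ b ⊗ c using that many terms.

Lower bound: the mode-3 unfolding of T (rows indexed by k, columns by (i,j) = (0,0), (0,1), (0,2), (1,0), (1,1), (1,2)) is [[-2, -2, -4, -7, -6, 1], [-8, -8, 2, 0, -1, -6], [4, 4, 2, 2, 3, 4]].
There the 3×3 minor on rows k ∈ {0, 1, 2}, columns (i,j) ∈ {(0,0), (0,2), (1,0)} is det [[-2, -4, -7], [-8, 2, 0], [4, 2, 2]] = 96 ≠ 0, so this unfolding has rank ≥ 3; CP rank is at least every unfolding rank, so rank(T) ≥ 3. (Unfolding ranks only ever bound the CP rank from below — rank(T) can be strictly larger than all of them — so the matching upper bound has to come from an explicit 3-term decomposition.)
Upper bound: T is a sum of 3 rank-1 terms, T = (0, 1) ⊗ (2, 1, -2) ⊗ (-1, 1, -1) + (1, 1) ⊗ (2, 2, 1) ⊗ (-2, -2, 2) + (2, -1) ⊗ (1, 1, -1) ⊗ (1, -2, 0) (written with every a and b primitive with positive leading entry and the scale carried by c; CP decompositions are not unique, and this one is verified by expanding entrywise), so rank(T) ≤ 3.
These bounds meet, so rank(T) = 3.
Check entry T[1,0,2] = 2: (1)·(2)·(-1) + (1)·(2)·(2) + (-1)·(1)·(0) = 2.

rank(T) = 3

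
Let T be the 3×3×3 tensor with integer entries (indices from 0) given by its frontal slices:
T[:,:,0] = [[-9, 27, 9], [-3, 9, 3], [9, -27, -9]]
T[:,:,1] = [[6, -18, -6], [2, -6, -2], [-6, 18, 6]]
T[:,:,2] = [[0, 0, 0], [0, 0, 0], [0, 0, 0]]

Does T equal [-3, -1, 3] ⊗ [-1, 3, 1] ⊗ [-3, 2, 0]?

Yes

Reconstruct entrywise from the claimed factors. For example, T[1,2,2] = 0 and Σₗ aₗ[1]bₗ[2]cₗ[2] = (-1)·(1)·(0) = 0; checking all 27 entries, every one matches. The claim holds.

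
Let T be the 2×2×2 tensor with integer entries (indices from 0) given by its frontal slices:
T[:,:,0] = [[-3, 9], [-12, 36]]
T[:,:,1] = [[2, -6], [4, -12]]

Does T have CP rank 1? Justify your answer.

The mode-3 unfolding of T (rows indexed by k, columns by (i,j) = (0,0), (0,1), (1,0), (1,1)) is [[-3, 9, -12, 36], [2, -6, 4, -12]].
There the 2×2 minor on rows k ∈ {0, 1}, columns (i,j) ∈ {(0,0), (1,0)} is det [[-3, -12], [2, 4]] = 12 ≠ 0, so this unfolding has rank ≥ 2; CP rank is at least every unfolding rank, so rank(T) ≥ 2.
In particular rank(T) ≥ 2 > 1, so T is not rank-1.

No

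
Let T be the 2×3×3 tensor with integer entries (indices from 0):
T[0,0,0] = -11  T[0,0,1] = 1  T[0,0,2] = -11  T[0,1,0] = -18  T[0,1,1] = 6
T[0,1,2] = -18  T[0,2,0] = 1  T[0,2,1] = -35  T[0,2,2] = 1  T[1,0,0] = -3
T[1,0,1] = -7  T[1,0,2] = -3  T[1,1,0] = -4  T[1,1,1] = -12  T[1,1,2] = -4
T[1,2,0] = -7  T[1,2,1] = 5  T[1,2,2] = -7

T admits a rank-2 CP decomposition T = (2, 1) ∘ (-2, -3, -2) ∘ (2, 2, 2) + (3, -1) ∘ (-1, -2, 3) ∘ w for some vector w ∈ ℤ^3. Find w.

Subtract the known terms from T to get the rank-1 residual R = (3, -1) ∘ (-1, -2, 3) ∘ w, so R[i,j,k] = a[i]·b[j]·w[k]. Pick indices with nonzero a[0]·b[0] = (3)·(-1) = -3. Only the fibre through (0,0,·) is needed: R[0,0,:] = T[0,0,:] − Σₗ aₗ[0]bₗ[0]cₗ = [-11, 1, -11] − (2)·(-2)·(2, 2, 2) = [-3, 9, -3]. Then w[k] = R[0,0,k] / -3 for each k, giving w = [-3, 9, -3] / -3 = (1, -3, 1).

w = (1, -3, 1)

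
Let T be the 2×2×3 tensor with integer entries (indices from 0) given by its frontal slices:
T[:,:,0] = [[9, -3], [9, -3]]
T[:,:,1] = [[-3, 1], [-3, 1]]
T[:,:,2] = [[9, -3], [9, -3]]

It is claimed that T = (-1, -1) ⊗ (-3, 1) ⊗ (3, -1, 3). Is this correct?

Reconstruct entrywise from the claimed factors. For example, T[0,1,1] = 1 and Σₗ aₗ[0]bₗ[1]cₗ[1] = (-1)·(1)·(-1) = 1; checking all 12 entries, every one matches. The claim holds.

Yes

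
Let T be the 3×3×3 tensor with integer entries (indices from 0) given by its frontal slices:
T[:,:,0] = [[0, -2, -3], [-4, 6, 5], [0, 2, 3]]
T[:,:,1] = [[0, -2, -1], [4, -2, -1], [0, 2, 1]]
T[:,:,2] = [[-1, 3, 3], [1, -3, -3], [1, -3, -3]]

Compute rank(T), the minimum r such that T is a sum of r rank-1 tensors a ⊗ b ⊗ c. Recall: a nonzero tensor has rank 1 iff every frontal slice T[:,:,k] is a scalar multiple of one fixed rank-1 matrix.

Lower bound: the mode-2 unfolding of T (rows indexed by j, columns by (i,k) = (0,0), (0,1), (0,2), (1,0), (1,1), (1,2), (2,0), (2,1), (2,2)) is [[0, 0, -1, -4, 4, 1, 0, 0, 1], [-2, -2, 3, 6, -2, -3, 2, 2, -3], [-3, -1, 3, 5, -1, -3, 3, 1, -3]].
There the 3×3 minor on rows j ∈ {0, 1, 2}, columns (i,k) ∈ {(0,0), (0,1), (0,2)} is det [[0, 0, -1], [-2, -2, 3], [-3, -1, 3]] = 4 ≠ 0, so this unfolding has rank ≥ 3; CP rank is at least every unfolding rank, so rank(T) ≥ 3. (Unfolding ranks only ever bound the CP rank from below — rank(T) can be strictly larger than all of them — so the matching upper bound has to come from an explicit 3-term decomposition.)
Upper bound: T is a sum of 3 rank-1 terms, T = [1, -1, -1] ⊗ [0, 1, 1] ⊗ [-2, -2, 2] + [1, -1, -1] ⊗ [1, -1, -1] ⊗ [2, -2, -1] + [1, 1, -1] ⊗ [2, -2, -1] ⊗ [-1, 1, 0] (written with every a and b primitive with positive leading entry and the scale carried by c; CP decompositions are not unique, and this one is verified by expanding entrywise), so rank(T) ≤ 3.
These bounds meet, so rank(T) = 3.

3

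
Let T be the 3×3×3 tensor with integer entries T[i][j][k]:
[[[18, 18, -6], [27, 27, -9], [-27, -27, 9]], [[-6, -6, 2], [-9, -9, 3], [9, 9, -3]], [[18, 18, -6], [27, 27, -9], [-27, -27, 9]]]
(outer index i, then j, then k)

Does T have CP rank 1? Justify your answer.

If T = a ∘ b ∘ c then every fibre of T is a multiple of the corresponding factor, so read the factors off the fibres through the nonzero entry T[0,0,0] = 18.
The mode-1 fibre T[:,0,0] = [18, -6, 18] gives a = [3, -1, 3] (primitive direction); the mode-2 fibre T[0,:,0] = [18, 27, -27] gives b = [2, 3, -3]; then c[k] = T[0,0,k] / (a[0]·b[0]) = [18, 18, -6] / 6 = [3, 3, -1].
Expanding [3, -1, 3] ∘ [2, 3, -3] ∘ [3, 3, -1] reproduces all 27 entries of T, so T = [3, -1, 3] ∘ [2, 3, -3] ∘ [3, 3, -1] and rank(T) ≤ 1.
Equivalently every frontal slice T[:,:,k] is c[k] times the rank-1 matrix [3, -1, 3] ∘ [2, 3, -3]. So T has rank 1 (it is nonzero).

Yes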